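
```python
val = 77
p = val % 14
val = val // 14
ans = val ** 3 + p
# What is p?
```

Trace:
`val = 77` → val = 77
`p = val % 14` → p = 7
`val = val // 14` → val = 5
`ans = val ** 3 + p` → ans = 132
So p = 7

Answer: 7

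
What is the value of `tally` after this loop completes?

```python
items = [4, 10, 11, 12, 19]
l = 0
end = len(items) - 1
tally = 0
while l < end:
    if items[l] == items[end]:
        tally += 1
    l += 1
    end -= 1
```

Count matching pairs from ends
`tally` takes the values: 0

Answer: 0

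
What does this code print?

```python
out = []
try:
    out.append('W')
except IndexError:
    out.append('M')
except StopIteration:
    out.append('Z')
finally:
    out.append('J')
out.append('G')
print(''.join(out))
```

Execution trace: 'W' (try body, no exception) → 'J' (finally) → 'G' (after the try/except). Output: WJG

Answer: WJG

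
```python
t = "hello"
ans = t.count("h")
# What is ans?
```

Trace:
`t = "hello"` → t = 'hello'
`ans = t.count("h")` → ans = 1
So ans = 1

Answer: 1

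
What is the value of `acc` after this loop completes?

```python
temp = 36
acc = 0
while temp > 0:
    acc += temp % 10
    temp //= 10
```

Sum digits of 36
`acc` takes the values: 0 → 6 → 9

Answer: 9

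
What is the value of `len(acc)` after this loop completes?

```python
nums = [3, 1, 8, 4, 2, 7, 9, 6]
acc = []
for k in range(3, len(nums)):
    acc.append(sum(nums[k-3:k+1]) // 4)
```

Number of 4-element averages
`acc` takes the values: [] → [4] → [4, 3] → [4, 3, 5] → [4, 3, 5, 5] → [4, 3, 5, 5, 6]
So `len(acc)` = 5

Answer: 5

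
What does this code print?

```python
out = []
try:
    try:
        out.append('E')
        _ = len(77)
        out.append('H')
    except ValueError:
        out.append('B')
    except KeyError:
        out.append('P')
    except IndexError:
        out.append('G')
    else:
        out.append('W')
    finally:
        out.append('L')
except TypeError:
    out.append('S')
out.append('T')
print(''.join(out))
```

Execution trace: 'E' (try body) → 'L' (finally) → 'S' (outer except TypeError) → 'T' (after the try/except). Output: ELST

Answer: ELST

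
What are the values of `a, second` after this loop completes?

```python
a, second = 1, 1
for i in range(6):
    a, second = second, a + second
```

Fibonacci: after 6 iterations
`a, second` takes the values: (1, 1) → (1, 2) → (2, 3) → (3, 5) → (5, 8) → (8, 13) → (13, 21)

Answer: 13, 21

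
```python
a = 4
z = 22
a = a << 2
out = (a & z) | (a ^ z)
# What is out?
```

Trace:
`a = 4` → a = 4
`z = 22` → z = 22
`a = a << 2` → a = 16
`out = (a & z) | (a ^ z)` → out = 22
So out = 22

Answer: 22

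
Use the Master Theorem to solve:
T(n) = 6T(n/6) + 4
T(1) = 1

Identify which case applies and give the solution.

a=6, b=6, f(n)=4. log_6(6) = 1. Since c=0 < 1, Case 1 applies: T(n) = Θ(n^log_b(a)) = O(n).

Answer: O(n) - Case 1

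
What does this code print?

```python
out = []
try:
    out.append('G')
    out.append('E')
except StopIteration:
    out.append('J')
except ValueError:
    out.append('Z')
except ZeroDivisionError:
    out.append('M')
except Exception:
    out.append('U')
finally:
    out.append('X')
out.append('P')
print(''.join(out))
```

Execution trace: 'G' (try body) → 'E' (try body, no exception) → 'X' (finally) → 'P' (after the try/except). Output: GEXP

Answer: GEXP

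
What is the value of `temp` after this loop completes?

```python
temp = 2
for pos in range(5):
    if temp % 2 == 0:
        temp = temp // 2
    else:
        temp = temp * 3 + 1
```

Collatz-style transformation from 2
`temp` takes the values: 2 → 1 → 4 → 2 → 1 → 4

Answer: 4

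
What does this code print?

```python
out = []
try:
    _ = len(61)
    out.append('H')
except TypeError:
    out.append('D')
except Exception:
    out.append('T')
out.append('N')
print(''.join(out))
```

Execution trace: 'D' (except TypeError) → 'N' (after the try/except). Output: DN

Answer: DN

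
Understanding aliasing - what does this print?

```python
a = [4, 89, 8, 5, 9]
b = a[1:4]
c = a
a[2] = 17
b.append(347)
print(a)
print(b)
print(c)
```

Key concept: slice vs alias.
Step by step:
`a = [4, 89, 8, 5, 9]` → a = [4, 89, 8, 5, 9]
`b = a[1:4]` → b = [89, 8, 5]
`c = a` → c = [4, 89, 8, 5, 9] (same object as a)
`a[2] = 17` → a = [4, 89, 17, 5, 9] (same object as c); c = [4, 89, 17, 5, 9] (same object as a)
`b.append(347)` → b = [89, 8, 5, 347]
`print(a)` → prints [4, 89, 17, 5, 9]
`print(b)` → prints [89, 8, 5, 347]
`print(c)` → prints [4, 89, 17, 5, 9]

Answer:
[4, 89, 17, 5, 9]
[89, 8, 5, 347]
[4, 89, 17, 5, 9]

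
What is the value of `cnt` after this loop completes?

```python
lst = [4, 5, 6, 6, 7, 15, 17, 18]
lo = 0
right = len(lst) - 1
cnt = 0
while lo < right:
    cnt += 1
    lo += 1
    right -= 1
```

Iterations until pointers meet (list length 8)
`cnt` takes the values: 0 → 1 → 2 → 3 → 4

Answer: 4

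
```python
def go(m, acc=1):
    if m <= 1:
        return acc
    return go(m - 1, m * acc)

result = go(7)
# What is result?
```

Accumulator trace (n, acc): (7, 1) -> (6, 7) -> (5, 42) -> (4, 210) -> (3, 840) -> (2, 2520) -> (1, 5040) -> return 5040

Answer: 5040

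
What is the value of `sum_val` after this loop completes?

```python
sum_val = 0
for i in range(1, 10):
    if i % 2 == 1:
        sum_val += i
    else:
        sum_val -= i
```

Add odd, subtract even
`sum_val` takes the values: 0 → 1 → -1 → 2 → -2 → 3 → -3 → 4 → -4 → 5

Answer: 5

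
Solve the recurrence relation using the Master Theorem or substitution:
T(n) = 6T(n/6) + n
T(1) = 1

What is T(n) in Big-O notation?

By Master Theorem: a=6, b=6, f(n)=n. Since log_6(6) = 1 and f(n) = Θ(n^1), Case 2 applies. T(n) = O(n log n).

Answer: O(n log n)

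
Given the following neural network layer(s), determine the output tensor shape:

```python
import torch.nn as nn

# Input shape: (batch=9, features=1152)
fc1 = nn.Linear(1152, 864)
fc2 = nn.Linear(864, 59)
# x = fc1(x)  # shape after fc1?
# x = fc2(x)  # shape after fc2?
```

Input: (9, 1152) -> after fc1: (9, 864) -> Output: (9, 59)

Answer: (9, 59)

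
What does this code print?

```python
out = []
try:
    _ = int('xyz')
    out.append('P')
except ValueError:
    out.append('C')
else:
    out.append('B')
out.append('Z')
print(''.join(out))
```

Execution trace: 'C' (except ValueError) → 'Z' (after the try/except). Output: CZ

Answer: CZ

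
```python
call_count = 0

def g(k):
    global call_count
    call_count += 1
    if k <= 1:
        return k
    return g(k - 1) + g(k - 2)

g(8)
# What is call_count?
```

Calls(k) = 1 + Calls(k-1) + Calls(k-2); Calls(0)=Calls(1)=1. For k=8 this gives 67.

Answer: 67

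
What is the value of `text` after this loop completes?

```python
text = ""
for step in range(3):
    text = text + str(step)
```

Concatenate digits 0 to 2
`text` takes the values: "" → "0" → "01" → "012"

Answer: "012"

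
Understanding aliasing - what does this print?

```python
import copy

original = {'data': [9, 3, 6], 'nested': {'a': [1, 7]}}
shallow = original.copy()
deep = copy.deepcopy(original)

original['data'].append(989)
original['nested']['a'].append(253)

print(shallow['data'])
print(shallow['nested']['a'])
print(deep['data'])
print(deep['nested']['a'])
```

Key concept: comparing shallow vs deep copy.
Step by step:
`original = {'data': [9, 3, 6], 'nested': {'a': [1, 7]}}` → original = {'data': [9, 3, 6], 'nested': {'a': [1, 7]}}
`shallow = original.copy()` → shallow = {'data': [9, 3, 6], 'nested': {'a': [1, 7]}}
`deep = copy.deepcopy(original)` → deep = {'data': [9, 3, 6], 'nested': {'a': [1, 7]}}
`original['data'].append(989)` → original = {'data': [9, 3, 6, 989], 'nested': {'a': [1, 7]}}; shallow = {'data': [9, 3, 6, 989], 'nested': {'a': [1, 7]}}
`original['nested']['a'].append(253)` → original = {'data': [9, 3, 6, 989], 'nested': {'a': [1, 7, 253]}}; shallow = {'data': [9, 3, 6, 989], 'nested': {'a': [1, 7, 253]}}
`print(shallow['data'])` → prints [9, 3, 6, 989]
`print(shallow['nested']['a'])` → prints [1, 7, 253]
`print(deep['data'])` → prints [9, 3, 6]
`print(deep['nested']['a'])` → prints [1, 7]

Answer:
[9, 3, 6, 989]
[1, 7, 253]
[9, 3, 6]
[1, 7]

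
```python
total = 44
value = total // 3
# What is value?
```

Trace:
`total = 44` → total = 44
`value = total // 3` → value = 14
So value = 14

Answer: 14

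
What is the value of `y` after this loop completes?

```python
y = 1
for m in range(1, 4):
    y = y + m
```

Start at 1, add 1 through 3
`y` takes the values: 1 → 2 → 4 → 7

Answer: 7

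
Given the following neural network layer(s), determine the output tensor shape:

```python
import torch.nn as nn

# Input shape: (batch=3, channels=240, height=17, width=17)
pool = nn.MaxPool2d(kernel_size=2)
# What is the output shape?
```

Input: (3, 240, 17, 17) -> Output: (3, 240, 8, 8)

Answer: (3, 240, 8, 8)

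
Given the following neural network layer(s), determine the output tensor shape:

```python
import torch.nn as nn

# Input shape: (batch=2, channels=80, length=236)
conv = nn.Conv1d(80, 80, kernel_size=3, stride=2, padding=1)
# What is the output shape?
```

Input: (2, 80, 236) -> Output: (2, 80, 118)

Answer: (2, 80, 118)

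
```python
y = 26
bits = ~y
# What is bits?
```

Trace:
`y = 26` → y = 26
`bits = ~y` → bits = -27
So bits = -27

Answer: -27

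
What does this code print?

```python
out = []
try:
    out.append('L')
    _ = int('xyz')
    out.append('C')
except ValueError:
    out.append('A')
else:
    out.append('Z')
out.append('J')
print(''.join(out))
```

Execution trace: 'L' (try body) → 'A' (except ValueError) → 'J' (after the try/except). Output: LAJ

Answer: LAJ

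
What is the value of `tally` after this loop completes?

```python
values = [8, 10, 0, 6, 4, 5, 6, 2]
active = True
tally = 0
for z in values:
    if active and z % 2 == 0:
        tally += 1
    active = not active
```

Count even values at even positions
`tally` takes the values: 0 → 1 → 2 → 3 → 4

Answer: 4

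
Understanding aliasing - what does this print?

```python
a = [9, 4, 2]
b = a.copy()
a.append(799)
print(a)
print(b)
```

Key concept: list.copy() creates independent copy.
Step by step:
`a = [9, 4, 2]` → a = [9, 4, 2]
`b = a.copy()` → b = [9, 4, 2]
`a.append(799)` → a = [9, 4, 2, 799]
`print(a)` → prints [9, 4, 2, 799]
`print(b)` → prints [9, 4, 2]

Answer:
[9, 4, 2, 799]
[9, 4, 2]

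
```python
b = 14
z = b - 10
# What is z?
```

Trace:
`b = 14` → b = 14
`z = b - 10` → z = 4
So z = 4

Answer: 4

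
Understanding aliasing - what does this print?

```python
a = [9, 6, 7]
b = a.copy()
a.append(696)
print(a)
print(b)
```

Key concept: list.copy() creates independent copy.
Step by step:
`a = [9, 6, 7]` → a = [9, 6, 7]
`b = a.copy()` → b = [9, 6, 7]
`a.append(696)` → a = [9, 6, 7, 696]
`print(a)` → prints [9, 6, 7, 696]
`print(b)` → prints [9, 6, 7]

Answer:
[9, 6, 7, 696]
[9, 6, 7]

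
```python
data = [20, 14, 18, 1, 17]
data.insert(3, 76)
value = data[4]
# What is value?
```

Trace:
`data = [20, 14, 18, 1, 17]` → data = [20, 14, 18, 1, 17]
`data.insert(3, 76)` → data = [20, 14, 18, 76, 1, 17]
`value = data[4]` → value = 1
So value = 1

Answer: 1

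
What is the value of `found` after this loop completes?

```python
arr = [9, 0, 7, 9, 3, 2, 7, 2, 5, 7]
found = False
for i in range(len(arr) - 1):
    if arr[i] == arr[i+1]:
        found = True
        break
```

Check consecutive duplicates in [9, 0, 7, 9, 3, 2, 7, 2, 5, 7]
`found` takes the values: False

Answer: False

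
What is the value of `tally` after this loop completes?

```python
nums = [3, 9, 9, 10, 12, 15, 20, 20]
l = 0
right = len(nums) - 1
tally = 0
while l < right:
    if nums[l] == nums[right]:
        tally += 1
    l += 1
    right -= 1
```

Count matching pairs from ends
`tally` takes the values: 0

Answer: 0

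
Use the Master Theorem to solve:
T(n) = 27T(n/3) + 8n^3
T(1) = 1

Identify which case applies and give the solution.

a=27, b=3, f(n)=8n^3. log_3(27) = 3. Since c=3 = 3, Case 2 applies: T(n) = Θ(n^log_b(a) · log n) = O(n^3 log n).

Answer: O(n^3 log n) - Case 2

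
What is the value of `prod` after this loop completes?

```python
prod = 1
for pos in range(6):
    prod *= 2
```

2^6 = 64
`prod` takes the values: 1 → 2 → 4 → 8 → 16 → 32 → 64

Answer: 64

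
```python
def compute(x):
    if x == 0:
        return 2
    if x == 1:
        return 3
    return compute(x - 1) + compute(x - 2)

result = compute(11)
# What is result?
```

Build up from base cases: compute(0)=2, compute(1)=3, compute(2)=5, compute(3)=8, compute(4)=13, compute(5)=21, compute(6)=34, ..., compute(11)=377

Answer: 377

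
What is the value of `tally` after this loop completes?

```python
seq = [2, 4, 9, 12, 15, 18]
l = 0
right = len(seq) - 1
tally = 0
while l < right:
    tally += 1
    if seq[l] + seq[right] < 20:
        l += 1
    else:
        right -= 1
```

Steps to find pair summing to 20
`tally` takes the values: 0 → 1 → 2 → 3 → 4 → 5

Answer: 5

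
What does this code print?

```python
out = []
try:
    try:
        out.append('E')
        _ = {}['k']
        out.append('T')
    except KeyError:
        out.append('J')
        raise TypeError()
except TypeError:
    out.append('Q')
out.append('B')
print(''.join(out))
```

Execution trace: 'E' (inner try body) → 'J' (inner except KeyError) → 'Q' (outer except TypeError) → 'B' (after the try/except). Output: EJQB

Answer: EJQB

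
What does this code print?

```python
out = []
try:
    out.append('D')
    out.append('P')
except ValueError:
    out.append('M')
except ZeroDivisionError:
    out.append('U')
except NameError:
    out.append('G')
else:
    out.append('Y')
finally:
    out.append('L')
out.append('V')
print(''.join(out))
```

Execution trace: 'D' (try body) → 'P' (try body, no exception) → 'Y' (else) → 'L' (finally) → 'V' (after the try/except). Output: DPYLV

Answer: DPYLV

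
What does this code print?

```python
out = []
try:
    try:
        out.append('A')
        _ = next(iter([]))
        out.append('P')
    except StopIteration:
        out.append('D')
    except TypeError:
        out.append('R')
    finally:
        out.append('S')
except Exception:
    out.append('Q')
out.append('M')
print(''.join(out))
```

Execution trace: 'A' (inner try body) → 'D' (inner except StopIteration) → 'S' (inner finally) → 'M' (after the try/except). Output: ADSM

Answer: ADSM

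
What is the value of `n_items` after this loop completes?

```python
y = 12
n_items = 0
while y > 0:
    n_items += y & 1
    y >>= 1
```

Count set bits in 12 (binary: 0b1100)
`n_items` takes the values: 0 → 1 → 2

Answer: 2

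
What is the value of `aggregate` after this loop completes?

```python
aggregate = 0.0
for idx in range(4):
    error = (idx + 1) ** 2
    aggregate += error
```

Sum of squared losses 1² + 2² + ... + 4²
`aggregate` takes the values: 0.0 → 1.0 → 5.0 → 14.0 → 30.0

Answer: 30.0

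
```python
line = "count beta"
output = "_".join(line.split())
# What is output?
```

Trace:
`line = "count beta"` → line = 'count beta'
`output = "_".join(line.split())` → output = 'count_beta'
So output = 'count_beta'

Answer: 'count_beta'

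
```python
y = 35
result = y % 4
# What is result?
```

Trace:
`y = 35` → y = 35
`result = y % 4` → result = 3
So result = 3

Answer: 3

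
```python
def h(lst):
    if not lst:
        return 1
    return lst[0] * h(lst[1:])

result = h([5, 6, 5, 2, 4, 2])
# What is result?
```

Product over [5, 6, 5, 2, 4, 2] = 5 * 6 * 5 * 2 * 4 * 2 = 2400

Answer: 2400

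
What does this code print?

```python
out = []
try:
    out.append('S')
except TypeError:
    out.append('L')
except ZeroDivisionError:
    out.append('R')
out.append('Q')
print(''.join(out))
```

Execution trace: 'S' (try body, no exception) → 'Q' (after the try/except). Output: SQ

Answer: SQ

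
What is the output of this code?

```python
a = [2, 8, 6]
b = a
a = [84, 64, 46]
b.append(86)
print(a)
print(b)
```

Key concept: rebinding vs mutation: a is rebound to a new list, b still points at the original.
Step by step:
`a = [2, 8, 6]` → a = [2, 8, 6]
`b = a` → b = [2, 8, 6] (same object as a)
`a = [84, 64, 46]` → a = [84, 64, 46]
`b.append(86)` → b = [2, 8, 6, 86]
`print(a)` → prints [84, 64, 46]
`print(b)` → prints [2, 8, 6, 86]

Answer:
[84, 64, 46]
[2, 8, 6, 86]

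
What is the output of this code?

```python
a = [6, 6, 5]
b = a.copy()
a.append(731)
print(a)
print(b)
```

Key concept: list.copy() creates independent copy.
Step by step:
`a = [6, 6, 5]` → a = [6, 6, 5]
`b = a.copy()` → b = [6, 6, 5]
`a.append(731)` → a = [6, 6, 5, 731]
`print(a)` → prints [6, 6, 5, 731]
`print(b)` → prints [6, 6, 5]

Answer:
[6, 6, 5, 731]
[6, 6, 5]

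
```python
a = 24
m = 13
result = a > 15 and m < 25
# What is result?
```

Trace:
`a = 24` → a = 24
`m = 13` → m = 13
`result = a > 15 and m < 25` → result = True
So result = True

Answer: True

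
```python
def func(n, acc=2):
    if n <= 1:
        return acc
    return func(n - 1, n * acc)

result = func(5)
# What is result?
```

Accumulator trace (n, acc): (5, 2) -> (4, 10) -> (3, 40) -> (2, 120) -> (1, 240) -> return 240

Answer: 240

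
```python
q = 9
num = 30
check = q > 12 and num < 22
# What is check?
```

Trace:
`q = 9` → q = 9
`num = 30` → num = 30
`check = q > 12 and num < 22` → check = False
So check = False

Answer: False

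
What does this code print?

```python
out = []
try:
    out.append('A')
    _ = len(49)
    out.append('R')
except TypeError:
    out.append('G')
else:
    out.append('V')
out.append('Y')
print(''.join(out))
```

Execution trace: 'A' (try body) → 'G' (except TypeError) → 'Y' (after the try/except). Output: AGY

Answer: AGY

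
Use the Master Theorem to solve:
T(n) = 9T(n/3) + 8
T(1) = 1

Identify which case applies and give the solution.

a=9, b=3, f(n)=8. log_3(9) = 2. Since c=0 < 2, Case 1 applies: T(n) = Θ(n^log_b(a)) = O(n^2).

Answer: O(n^2) - Case 1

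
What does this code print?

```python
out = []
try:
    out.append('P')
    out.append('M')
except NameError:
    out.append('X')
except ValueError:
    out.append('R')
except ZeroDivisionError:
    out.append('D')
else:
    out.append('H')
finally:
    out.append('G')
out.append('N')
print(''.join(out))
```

Execution trace: 'P' (try body) → 'M' (try body, no exception) → 'H' (else) → 'G' (finally) → 'N' (after the try/except). Output: PMHGN

Answer: PMHGN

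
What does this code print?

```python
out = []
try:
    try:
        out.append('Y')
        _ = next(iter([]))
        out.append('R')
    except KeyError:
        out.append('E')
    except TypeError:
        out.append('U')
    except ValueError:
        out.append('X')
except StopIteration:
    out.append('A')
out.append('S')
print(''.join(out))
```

Execution trace: 'Y' (try body) → 'A' (outer except StopIteration) → 'S' (after the try/except). Output: YAS

Answer: YAS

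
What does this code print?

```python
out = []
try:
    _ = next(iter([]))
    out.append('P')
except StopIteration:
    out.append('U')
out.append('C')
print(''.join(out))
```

Execution trace: 'U' (except StopIteration) → 'C' (after the try/except). Output: UC

Answer: UC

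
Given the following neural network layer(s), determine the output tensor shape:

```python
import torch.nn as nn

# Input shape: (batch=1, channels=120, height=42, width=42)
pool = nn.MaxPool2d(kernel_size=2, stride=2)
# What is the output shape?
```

Input: (1, 120, 42, 42) -> Output: (1, 120, 21, 21)

Answer: (1, 120, 21, 21)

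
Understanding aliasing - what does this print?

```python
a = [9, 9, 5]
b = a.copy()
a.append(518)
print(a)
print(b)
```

Key concept: list.copy() creates independent copy.
Step by step:
`a = [9, 9, 5]` → a = [9, 9, 5]
`b = a.copy()` → b = [9, 9, 5]
`a.append(518)` → a = [9, 9, 5, 518]
`print(a)` → prints [9, 9, 5, 518]
`print(b)` → prints [9, 9, 5]

Answer:
[9, 9, 5, 518]
[9, 9, 5]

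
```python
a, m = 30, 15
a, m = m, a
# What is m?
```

Trace:
`a, m = 30, 15` → a = 30; m = 15
`a, m = m, a` → a = 15; m = 30
So m = 30

Answer: 30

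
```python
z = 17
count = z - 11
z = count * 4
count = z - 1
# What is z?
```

Trace:
`z = 17` → z = 17
`count = z - 11` → count = 6
`z = count * 4` → z = 24
`count = z - 1` → count = 23
So z = 24

Answer: 24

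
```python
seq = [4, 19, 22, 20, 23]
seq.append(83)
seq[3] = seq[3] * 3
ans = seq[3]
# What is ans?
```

Trace:
`seq = [4, 19, 22, 20, 23]` → seq = [4, 19, 22, 20, 23]
`seq.append(83)` → seq = [4, 19, 22, 20, 23, 83]
`seq[3] = seq[3] * 3` → seq = [4, 19, 22, 60, 23, 83]
`ans = seq[3]` → ans = 60
So ans = 60

Answer: 60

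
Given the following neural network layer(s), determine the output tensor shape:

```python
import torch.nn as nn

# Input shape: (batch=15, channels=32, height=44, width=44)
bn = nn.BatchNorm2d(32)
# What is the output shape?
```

Input: (15, 32, 44, 44) -> Output: (15, 32, 44, 44)

Answer: (15, 32, 44, 44)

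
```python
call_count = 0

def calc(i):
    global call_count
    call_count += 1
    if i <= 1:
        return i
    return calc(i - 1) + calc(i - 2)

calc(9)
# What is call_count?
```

Calls(i) = 1 + Calls(i-1) + Calls(i-2); Calls(0)=Calls(1)=1. For i=9 this gives 109.

Answer: 109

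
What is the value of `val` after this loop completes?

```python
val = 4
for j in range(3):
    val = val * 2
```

Multiply by 2, 3 times: 4 * 2^3 = 32
`val` takes the values: 4 → 8 → 16 → 32

Answer: 32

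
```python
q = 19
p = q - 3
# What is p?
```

Trace:
`q = 19` → q = 19
`p = q - 3` → p = 16
So p = 16

Answer: 16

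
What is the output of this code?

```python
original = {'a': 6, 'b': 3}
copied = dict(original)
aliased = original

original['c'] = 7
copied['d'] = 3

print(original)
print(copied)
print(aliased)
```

Key concept: dict() creates copy, assignment creates alias.
Step by step:
`original = {'a': 6, 'b': 3}` → original = {'a': 6, 'b': 3}
`copied = dict(original)` → copied = {'a': 6, 'b': 3}
`aliased = original` → aliased = {'a': 6, 'b': 3} (same object as original)
`original['c'] = 7` → original = {'a': 6, 'b': 3, 'c': 7} (same object as aliased); aliased = {'a': 6, 'b': 3, 'c': 7} (same object as original)
`copied['d'] = 3` → copied = {'a': 6, 'b': 3, 'd': 3}
`print(original)` → prints {'a': 6, 'b': 3, 'c': 7}
`print(copied)` → prints {'a': 6, 'b': 3, 'd': 3}
`print(aliased)` → prints {'a': 6, 'b': 3, 'c': 7}

Answer:
{'a': 6, 'b': 3, 'c': 7}
{'a': 6, 'b': 3, 'd': 3}
{'a': 6, 'b': 3, 'c': 7}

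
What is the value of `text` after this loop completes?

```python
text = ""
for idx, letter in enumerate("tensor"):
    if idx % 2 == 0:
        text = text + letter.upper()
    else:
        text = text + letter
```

Uppercase even positions in 'tensor'
`text` takes the values: "" → "T" → "Te" → "TeN" → "TeNs" → "TeNsO" → "TeNsOr"

Answer: "TeNsOr"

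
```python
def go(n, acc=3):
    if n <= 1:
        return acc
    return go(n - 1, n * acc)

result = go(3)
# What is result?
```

Accumulator trace (n, acc): (3, 3) -> (2, 9) -> (1, 18) -> return 18

Answer: 18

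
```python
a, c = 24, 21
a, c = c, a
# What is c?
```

Trace:
`a, c = 24, 21` → a = 24; c = 21
`a, c = c, a` → a = 21; c = 24
So c = 24

Answer: 24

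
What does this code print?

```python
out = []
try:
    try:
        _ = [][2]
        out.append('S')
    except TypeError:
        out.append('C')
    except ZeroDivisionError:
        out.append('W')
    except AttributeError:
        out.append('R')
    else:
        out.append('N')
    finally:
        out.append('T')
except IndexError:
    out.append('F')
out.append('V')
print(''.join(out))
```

Execution trace: 'T' (finally) → 'F' (outer except IndexError) → 'V' (after the try/except). Output: TFV

Answer: TFV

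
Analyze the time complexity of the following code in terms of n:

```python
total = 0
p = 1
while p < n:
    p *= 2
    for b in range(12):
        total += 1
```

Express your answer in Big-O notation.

Each loop level contributes: log n × 1. Multiplying the contributions gives O(log n).

Answer: O(log n)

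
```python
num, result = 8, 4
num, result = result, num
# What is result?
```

Trace:
`num, result = 8, 4` → num = 8; result = 4
`num, result = result, num` → num = 4; result = 8
So result = 8

Answer: 8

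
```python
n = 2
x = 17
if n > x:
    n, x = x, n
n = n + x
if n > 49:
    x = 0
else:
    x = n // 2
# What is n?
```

Trace:
`n = 2` → n = 2
`x = 17` → x = 17
`if n > x: ...` → n > x is False → no variable changes
`n = n + x` → n = 19
`if n > 49: ...` → n > 49 is False, take else branch → x = 9
So n = 19

Answer: 19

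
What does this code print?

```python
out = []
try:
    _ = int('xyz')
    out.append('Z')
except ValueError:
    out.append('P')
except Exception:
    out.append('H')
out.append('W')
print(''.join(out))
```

Execution trace: 'P' (except ValueError) → 'W' (after the try/except). Output: PW

Answer: PW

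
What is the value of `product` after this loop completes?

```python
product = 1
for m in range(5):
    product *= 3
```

3^5 = 243
`product` takes the values: 1 → 3 → 9 → 27 → 81 → 243

Answer: 243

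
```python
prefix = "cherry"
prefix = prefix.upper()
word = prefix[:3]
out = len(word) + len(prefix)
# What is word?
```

Trace:
`prefix = "cherry"` → prefix = 'cherry'
`prefix = prefix.upper()` → prefix = 'CHERRY'
`word = prefix[:3]` → word = 'CHE'
`out = len(word) + len(prefix)` → out = 9
So word = 'CHE'

Answer: 'CHE'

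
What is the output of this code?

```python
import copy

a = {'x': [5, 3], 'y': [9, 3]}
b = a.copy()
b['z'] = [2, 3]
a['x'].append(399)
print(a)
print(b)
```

Key concept: shallow copy of dict with mutable values.
Step by step:
`a = {'x': [5, 3], 'y': [9, 3]}` → a = {'x': [5, 3], 'y': [9, 3]}
`b = a.copy()` → b = {'x': [5, 3], 'y': [9, 3]}
`b['z'] = [2, 3]` → b = {'x': [5, 3], 'y': [9, 3], 'z': [2, 3]}
`a['x'].append(399)` → a = {'x': [5, 3, 399], 'y': [9, 3]}; b = {'x': [5, 3, 399], 'y': [9, 3], 'z': [2, 3]}
`print(a)` → prints {'x': [5, 3, 399], 'y': [9, 3]}
`print(b)` → prints {'x': [5, 3, 399], 'y': [9, 3], 'z': [2, 3]}

Answer:
{'x': [5, 3, 399], 'y': [9, 3]}
{'x': [5, 3, 399], 'y': [9, 3], 'z': [2, 3]}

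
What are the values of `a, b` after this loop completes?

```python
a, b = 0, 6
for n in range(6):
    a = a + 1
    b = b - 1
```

a goes 0→6, b goes 6→0
`a, b` takes the values: (0, 6) → (1, 6) → (1, 5) → (2, 5) → (2, 4) → (3, 4) → (3, 3) → (4, 3) → (4, 2) → (5, 2) → (5, 1) → (6, 1) → (6, 0)

Answer: 6, 0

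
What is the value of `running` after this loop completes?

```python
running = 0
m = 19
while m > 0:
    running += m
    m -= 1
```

Sum 19 down to 1
`running` takes the values: 0 → 19 → 37 → 54 → 70 → 85 → 99 → 112 → 124 → 135 → 145 → 154 → 162 → 169 → 175 → 180 → 184 → 187 → 189 → 190

Answer: 190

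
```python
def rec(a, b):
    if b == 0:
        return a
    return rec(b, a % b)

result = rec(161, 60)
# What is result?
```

rec(161, 60) -> rec(60, 41) -> rec(41, 19) -> rec(19, 3) -> rec(3, 1) -> rec(1, 0) -> 1

Answer: 1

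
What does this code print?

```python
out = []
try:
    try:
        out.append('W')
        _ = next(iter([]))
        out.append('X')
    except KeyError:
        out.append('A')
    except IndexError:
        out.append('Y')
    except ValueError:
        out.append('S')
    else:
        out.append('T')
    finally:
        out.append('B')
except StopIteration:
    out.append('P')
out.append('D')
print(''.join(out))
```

Execution trace: 'W' (try body) → 'B' (finally) → 'P' (outer except StopIteration) → 'D' (after the try/except). Output: WBPD

Answer: WBPD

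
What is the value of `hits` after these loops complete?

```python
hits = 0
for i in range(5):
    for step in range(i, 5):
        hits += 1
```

Upper triangle: 5 + 4 + ... + 1
`hits` takes the values: 0 → 1 → 2 → 3 → 4 → 5 → 6 → 7 → 8 → 9 → 10 → 11 → 12 → 13 → 14 → 15

Answer: 15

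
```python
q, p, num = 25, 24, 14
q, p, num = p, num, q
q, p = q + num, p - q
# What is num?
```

Trace:
`q, p, num = 25, 24, 14` → q = 25; p = 24; num = 14
`q, p, num = p, num, q` → q = 24; p = 14; num = 25
`q, p = q + num, p - q` → q = 49; p = -10
So num = 25

Answer: 25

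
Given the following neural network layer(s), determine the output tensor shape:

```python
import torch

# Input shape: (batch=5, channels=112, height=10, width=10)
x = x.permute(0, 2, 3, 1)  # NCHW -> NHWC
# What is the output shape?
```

Input: (5, 112, 10, 10) -> Output: (5, 10, 10, 112)

Answer: (5, 10, 10, 112)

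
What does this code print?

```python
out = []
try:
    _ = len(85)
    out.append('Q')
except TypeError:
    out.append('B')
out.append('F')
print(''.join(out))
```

Execution trace: 'B' (except TypeError) → 'F' (after the try/except). Output: BF

Answer: BF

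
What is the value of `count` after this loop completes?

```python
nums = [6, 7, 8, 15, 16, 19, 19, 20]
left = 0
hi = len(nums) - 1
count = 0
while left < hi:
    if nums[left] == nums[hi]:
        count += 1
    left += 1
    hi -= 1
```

Count matching pairs from ends
`count` takes the values: 0

Answer: 0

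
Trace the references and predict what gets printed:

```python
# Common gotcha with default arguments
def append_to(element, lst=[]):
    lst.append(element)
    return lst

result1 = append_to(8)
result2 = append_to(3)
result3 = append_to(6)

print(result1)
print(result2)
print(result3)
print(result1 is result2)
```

Key concept: mutable default argument gotcha.
Step by step:
`result1 = append_to(8)` → result1 = [8]
`result2 = append_to(3)` → result1 = [8, 3] (same object as result2); result2 = [8, 3] (same object as result1)
`result3 = append_to(6)` → result1 = [8, 3, 6] (same object as result2, result3); result2 = [8, 3, 6] (same object as result1, result3); result3 = [8, 3, 6] (same object as result1, result2)
`print(result1)` → prints [8, 3, 6]
`print(result2)` → prints [8, 3, 6]
`print(result3)` → prints [8, 3, 6]
`print(result1 is result2)` → prints True

Answer:
[8, 3, 6]
[8, 3, 6]
[8, 3, 6]
True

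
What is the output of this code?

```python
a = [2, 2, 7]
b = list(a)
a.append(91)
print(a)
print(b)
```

Key concept: list() constructor creates copy.
Step by step:
`a = [2, 2, 7]` → a = [2, 2, 7]
`b = list(a)` → b = [2, 2, 7]
`a.append(91)` → a = [2, 2, 7, 91]
`print(a)` → prints [2, 2, 7, 91]
`print(b)` → prints [2, 2, 7]

Answer:
[2, 2, 7, 91]
[2, 2, 7]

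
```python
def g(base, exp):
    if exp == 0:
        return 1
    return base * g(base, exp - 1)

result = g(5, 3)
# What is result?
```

g(5, 3) = 5 * 5 * 5 = 125

Answer: 125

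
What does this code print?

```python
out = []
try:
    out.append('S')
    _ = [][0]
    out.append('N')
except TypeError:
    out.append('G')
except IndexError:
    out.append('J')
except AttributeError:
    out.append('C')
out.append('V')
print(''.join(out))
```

Execution trace: 'S' (try body) → 'J' (except IndexError) → 'V' (after the try/except). Output: SJV

Answer: SJV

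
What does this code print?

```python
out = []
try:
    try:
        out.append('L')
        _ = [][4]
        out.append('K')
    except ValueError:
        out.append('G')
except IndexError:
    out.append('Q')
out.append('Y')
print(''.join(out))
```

Execution trace: 'L' (try body) → 'Q' (outer except IndexError) → 'Y' (after the try/except). Output: LQY

Answer: LQY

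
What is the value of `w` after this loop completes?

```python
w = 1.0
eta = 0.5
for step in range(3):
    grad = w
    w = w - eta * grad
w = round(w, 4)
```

Gradient descent: w = 1.0 * (1 - 0.5)^3
`w` takes the values: 1.0 → 0.5 → 0.25 → 0.125

Answer: 0.125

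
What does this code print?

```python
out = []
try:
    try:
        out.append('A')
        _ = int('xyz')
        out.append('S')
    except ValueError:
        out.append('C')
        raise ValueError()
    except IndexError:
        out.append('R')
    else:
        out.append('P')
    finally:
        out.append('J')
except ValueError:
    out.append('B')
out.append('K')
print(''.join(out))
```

Execution trace: 'A' (inner try body) → 'C' (inner except ValueError) → 'J' (inner finally) → 'B' (outer except ValueError) → 'K' (after the try/except). Output: ACJBK

Answer: ACJBK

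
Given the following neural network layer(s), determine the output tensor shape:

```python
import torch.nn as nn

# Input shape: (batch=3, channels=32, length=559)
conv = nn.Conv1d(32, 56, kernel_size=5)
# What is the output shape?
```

Input: (3, 32, 559) -> Output: (3, 56, 555)

Answer: (3, 56, 555)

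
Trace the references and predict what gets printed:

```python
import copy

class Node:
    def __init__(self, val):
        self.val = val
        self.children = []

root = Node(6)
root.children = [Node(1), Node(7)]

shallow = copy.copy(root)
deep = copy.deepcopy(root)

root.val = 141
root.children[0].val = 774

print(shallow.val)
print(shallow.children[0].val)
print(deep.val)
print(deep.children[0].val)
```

Key concept: deep copy with custom objects.
Step by step:
`root = Node(6)` → root = Node(val=6, children=[])
`root.children = [Node(1), Node(7)]` → root = Node(val=6, children=[Node(val=1, children=[]), Node(val=7, children=[])])
`shallow = copy.copy(root)` → shallow = Node(val=6, children=[Node(val=1, children=[]), Node(val=7, children=[])])
`deep = copy.deepcopy(root)` → deep = Node(val=6, children=[Node(val=1, children=[]), Node(val=7, children=[])])
`root.val = 141` → root = Node(val=141, children=[Node(val=1, children=[]), Node(val=7, children=[])])
`root.children[0].val = 774` → root = Node(val=141, children=[Node(val=774, children=[]), Node(val=7, children=[])]); shallow = Node(val=6, children=[Node(val=774, children=[]), Node(val=7, children=[])])
`print(shallow.val)` → prints 6
`print(shallow.children[0].val)` → prints 774
`print(deep.val)` → prints 6
`print(deep.children[0].val)` → prints 1

Answer:
6
774
6
1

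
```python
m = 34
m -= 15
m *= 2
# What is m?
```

Trace:
`m = 34` → m = 34
`m -= 15` → m = 19
`m *= 2` → m = 38
So m = 38

Answer: 38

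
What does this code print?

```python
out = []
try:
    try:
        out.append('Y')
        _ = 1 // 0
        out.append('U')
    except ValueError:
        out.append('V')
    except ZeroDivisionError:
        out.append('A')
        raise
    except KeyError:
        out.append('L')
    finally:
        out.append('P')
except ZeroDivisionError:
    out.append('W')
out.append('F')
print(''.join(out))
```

Execution trace: 'Y' (try body) → 'A' (except ZeroDivisionError) → 'P' (finally) → 'W' (outer except ZeroDivisionError) → 'F' (after the try/except). Output: YAPWF

Answer: YAPWF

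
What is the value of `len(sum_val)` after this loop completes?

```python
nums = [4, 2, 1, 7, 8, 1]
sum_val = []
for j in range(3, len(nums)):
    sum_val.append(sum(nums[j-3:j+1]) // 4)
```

Number of 4-element averages
`sum_val` takes the values: [] → [3] → [3, 4] → [3, 4, 4]
So `len(sum_val)` = 3

Answer: 3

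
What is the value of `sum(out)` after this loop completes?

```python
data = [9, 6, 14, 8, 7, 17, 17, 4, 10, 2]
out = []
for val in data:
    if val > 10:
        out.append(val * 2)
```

Sum of doubled values > 10
`out` takes the values: [] → [28] → [28, 34] → [28, 34, 34]
So `sum(out)` = 96

Answer: 96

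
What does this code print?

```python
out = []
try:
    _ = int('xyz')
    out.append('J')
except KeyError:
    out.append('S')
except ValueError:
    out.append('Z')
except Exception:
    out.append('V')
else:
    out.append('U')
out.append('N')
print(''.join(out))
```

Execution trace: 'Z' (except ValueError) → 'N' (after the try/except). Output: ZN

Answer: ZN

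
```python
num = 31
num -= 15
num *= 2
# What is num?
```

Trace:
`num = 31` → num = 31
`num -= 15` → num = 16
`num *= 2` → num = 32
So num = 32

Answer: 32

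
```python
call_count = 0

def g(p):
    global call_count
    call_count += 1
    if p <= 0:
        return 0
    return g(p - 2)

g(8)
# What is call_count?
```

Linear recursion stepping by 2: 5 calls from p=8 down to ≤0.

Answer: 5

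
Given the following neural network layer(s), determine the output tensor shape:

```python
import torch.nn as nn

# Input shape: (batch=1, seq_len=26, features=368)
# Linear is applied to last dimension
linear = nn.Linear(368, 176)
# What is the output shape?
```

Input: (1, 26, 368) -> Output: (1, 26, 176)

Answer: (1, 26, 176)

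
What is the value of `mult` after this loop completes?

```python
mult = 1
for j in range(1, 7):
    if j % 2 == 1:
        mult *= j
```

Product of odd numbers 1 to 6
`mult` takes the values: 1 → 3 → 15

Answer: 15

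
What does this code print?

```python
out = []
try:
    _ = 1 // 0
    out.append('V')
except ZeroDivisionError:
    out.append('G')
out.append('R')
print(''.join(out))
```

Execution trace: 'G' (except ZeroDivisionError) → 'R' (after the try/except). Output: GR

Answer: GR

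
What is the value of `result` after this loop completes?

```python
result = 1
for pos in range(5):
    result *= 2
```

2^5 = 32
`result` takes the values: 1 → 2 → 4 → 8 → 16 → 32

Answer: 32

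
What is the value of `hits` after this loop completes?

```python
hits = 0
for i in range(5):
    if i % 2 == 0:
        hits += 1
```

Count numbers divisible by 2 in range(5)
`hits` takes the values: 0 → 1 → 2 → 3

Answer: 3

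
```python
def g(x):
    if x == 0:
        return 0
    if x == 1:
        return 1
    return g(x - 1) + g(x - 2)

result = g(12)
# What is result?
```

Build up from base cases: g(0)=0, g(1)=1, g(2)=1, g(3)=2, g(4)=3, g(5)=5, g(6)=8, ..., g(12)=144

Answer: 144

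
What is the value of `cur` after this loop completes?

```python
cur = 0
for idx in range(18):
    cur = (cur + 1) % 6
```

Increment mod 6, 18 times = 0
`cur` takes the values: 0 → 1 → 2 → 3 → 4 → 5 → 0 → 1 → 2 → 3 → 4 → 5 → 0 → 1 → 2 → 3 → 4 → 5 → 0

Answer: 0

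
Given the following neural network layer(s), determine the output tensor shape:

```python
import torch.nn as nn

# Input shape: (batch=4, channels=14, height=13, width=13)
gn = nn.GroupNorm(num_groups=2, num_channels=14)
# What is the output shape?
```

Input: (4, 14, 13, 13) -> Output: (4, 14, 13, 13)

Answer: (4, 14, 13, 13)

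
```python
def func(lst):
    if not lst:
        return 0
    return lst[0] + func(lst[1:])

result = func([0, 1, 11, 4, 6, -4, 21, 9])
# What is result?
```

0 + 1 + 11 + 4 + 6 + (-4) + 21 + 9 + 0 = 48

Answer: 48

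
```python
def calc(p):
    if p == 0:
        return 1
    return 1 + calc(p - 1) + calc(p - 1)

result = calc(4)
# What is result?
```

calc(p) = 1 + 2·calc(p-1), calc(0)=1. Closed form: (1+1)·2^4 - 1 = 31.

Answer: 31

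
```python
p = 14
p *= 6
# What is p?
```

Trace:
`p = 14` → p = 14
`p *= 6` → p = 84
So p = 84

Answer: 84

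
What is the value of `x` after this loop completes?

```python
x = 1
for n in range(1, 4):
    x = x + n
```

Start at 1, add 1 through 3
`x` takes the values: 1 → 2 → 4 → 7

Answer: 7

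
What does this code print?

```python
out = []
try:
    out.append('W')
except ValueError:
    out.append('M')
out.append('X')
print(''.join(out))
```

Execution trace: 'W' (try body, no exception) → 'X' (after the try/except). Output: WX

Answer: WX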